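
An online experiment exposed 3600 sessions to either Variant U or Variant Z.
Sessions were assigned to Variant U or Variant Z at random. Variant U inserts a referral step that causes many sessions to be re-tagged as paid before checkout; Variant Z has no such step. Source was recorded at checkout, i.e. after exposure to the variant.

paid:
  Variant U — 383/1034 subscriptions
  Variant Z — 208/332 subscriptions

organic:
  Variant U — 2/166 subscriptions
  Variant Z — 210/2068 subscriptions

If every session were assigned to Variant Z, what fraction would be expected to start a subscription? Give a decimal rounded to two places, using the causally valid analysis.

Traffic source is recorded after the variant and is itself shifted by it — it sits on the causal path from variant to outcome. Conditioning on a mediator would strip out part of the effect we want; the pooled comparison gives the total causal effect.
So P(outcome | do(Variant Z)) is just the pooled rate for Variant Z: 418/2400 = 0.174.

0.17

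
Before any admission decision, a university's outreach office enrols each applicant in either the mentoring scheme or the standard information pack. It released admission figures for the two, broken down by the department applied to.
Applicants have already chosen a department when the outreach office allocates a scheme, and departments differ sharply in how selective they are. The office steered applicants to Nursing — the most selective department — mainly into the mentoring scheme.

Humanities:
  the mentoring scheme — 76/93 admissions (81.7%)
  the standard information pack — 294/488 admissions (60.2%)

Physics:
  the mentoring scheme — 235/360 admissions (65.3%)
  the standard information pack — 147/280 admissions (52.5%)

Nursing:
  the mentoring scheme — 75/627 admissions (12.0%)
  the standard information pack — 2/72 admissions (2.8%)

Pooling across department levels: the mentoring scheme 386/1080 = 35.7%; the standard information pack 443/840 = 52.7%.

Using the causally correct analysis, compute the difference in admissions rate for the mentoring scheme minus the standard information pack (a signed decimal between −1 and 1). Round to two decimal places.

+0.14

Within every department level the mentoring scheme has the higher rate, yet pooled the standard information pack does — Simpson's reversal.
Department satisfies the back-door criterion: it is not a descendant of the outreach scheme, and it blocks the spurious path from outreach scheme to outcome. Adjusting for it (i.e., using the within-department rates) gives the causal effect.
Adjusting over the population distribution of department: 0.303·(0.817−0.602) + 0.333·(0.653−0.525) + 0.364·(0.120−0.028) = +0.141.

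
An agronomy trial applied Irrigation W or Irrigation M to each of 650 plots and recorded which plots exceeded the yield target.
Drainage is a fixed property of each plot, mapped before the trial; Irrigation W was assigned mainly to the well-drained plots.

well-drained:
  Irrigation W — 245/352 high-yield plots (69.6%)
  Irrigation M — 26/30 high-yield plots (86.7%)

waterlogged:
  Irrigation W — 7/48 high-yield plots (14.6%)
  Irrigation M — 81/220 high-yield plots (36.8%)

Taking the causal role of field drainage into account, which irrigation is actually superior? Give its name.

Irrigation M

The field drainage-specific comparison favours Irrigation M throughout, but the pooled figures favour Irrigation W. The question is whether to condition on field drainage.
Field drainage differs across irrigations for reasons unrelated to any effect of the irrigation itself, and it separately predicts the outcome — a classic confounder. We must compare within field drainage levels.
Within each level — well-drained: 69.6% vs 86.7%; waterlogged: 14.6% vs 36.8% — Irrigation M is higher every time.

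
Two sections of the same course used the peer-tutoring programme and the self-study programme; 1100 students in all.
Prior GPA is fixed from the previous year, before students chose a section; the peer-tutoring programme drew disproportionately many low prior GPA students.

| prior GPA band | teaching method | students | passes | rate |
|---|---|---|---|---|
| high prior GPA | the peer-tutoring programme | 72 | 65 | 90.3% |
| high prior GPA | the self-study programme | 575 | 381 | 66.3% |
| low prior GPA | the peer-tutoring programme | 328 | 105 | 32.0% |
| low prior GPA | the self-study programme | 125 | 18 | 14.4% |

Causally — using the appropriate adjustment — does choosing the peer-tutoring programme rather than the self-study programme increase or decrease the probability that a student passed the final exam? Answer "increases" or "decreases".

increases

Within every prior GPA band level the peer-tutoring programme has the higher rate, yet pooled the self-study programme does — Simpson's reversal.
Prior GPA band is set before the teaching method has any effect — it is not caused by the teaching method — and it independently drives the outcome. That makes it a confounder, so the causal comparison is within prior GPA band levels.
Within each level — high prior GPA: 90.3% vs 66.3%; low prior GPA: 32.0% vs 14.4% — the peer-tutoring programme is higher every time.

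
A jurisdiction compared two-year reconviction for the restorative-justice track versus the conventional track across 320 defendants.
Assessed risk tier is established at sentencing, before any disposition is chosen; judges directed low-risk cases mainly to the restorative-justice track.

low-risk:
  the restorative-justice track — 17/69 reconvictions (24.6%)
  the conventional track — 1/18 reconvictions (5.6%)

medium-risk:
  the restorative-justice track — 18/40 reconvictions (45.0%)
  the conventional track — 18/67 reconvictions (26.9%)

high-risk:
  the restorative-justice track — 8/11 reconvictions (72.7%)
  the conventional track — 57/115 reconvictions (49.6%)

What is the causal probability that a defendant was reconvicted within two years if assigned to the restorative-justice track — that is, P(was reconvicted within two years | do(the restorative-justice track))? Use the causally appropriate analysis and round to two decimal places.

0.50

Since assessed risk tier is a pre-existing factor (not a product of the disposition) and it affects the outcome on its own, it is a confounder. The stratified rates, not the pooled rate, identify the causal effect.
Standardising the restorative-justice track to the population assessed risk tier mix: 0.272·17/69 + 0.334·18/40 + 0.394·8/11 = 0.504.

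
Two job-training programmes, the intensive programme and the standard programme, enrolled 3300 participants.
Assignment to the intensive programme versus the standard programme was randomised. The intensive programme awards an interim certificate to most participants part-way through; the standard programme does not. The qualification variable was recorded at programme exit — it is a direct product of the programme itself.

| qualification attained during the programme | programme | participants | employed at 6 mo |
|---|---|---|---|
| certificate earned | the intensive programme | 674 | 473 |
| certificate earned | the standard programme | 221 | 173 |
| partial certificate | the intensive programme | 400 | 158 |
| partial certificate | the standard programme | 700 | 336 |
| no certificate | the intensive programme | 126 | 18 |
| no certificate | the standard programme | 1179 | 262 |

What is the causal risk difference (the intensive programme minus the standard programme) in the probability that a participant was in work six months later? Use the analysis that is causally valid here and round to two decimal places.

+0.17

The distribution of qualification attained during the programme is itself part of what the programme does — it is an intermediate outcome. Holding it fixed would remove that part of the effect; the total effect is the pooled difference.
The causal difference is the pooled difference: 0.541 − 0.367 = +0.174.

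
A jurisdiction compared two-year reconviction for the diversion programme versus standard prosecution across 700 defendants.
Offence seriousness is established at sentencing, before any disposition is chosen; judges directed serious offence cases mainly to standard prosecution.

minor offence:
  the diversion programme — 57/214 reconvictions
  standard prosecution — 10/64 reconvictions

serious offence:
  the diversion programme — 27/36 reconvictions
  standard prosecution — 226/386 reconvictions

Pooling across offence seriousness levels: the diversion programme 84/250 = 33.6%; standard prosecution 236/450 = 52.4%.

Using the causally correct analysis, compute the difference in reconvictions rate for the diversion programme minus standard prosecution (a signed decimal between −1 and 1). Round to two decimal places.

+0.14

The stratified and pooled comparisons disagree (standard prosecution wins within each offence seriousness; the diversion programme wins overall), so the answer turns on the causal role of offence seriousness.
Nothing the disposition does changes offence seriousness; the imbalance is an allocation artefact. With offence seriousness also predicting the outcome, the pooled figure is confounded, and the within-stratum comparison is the causal one.
Adjusting over the population distribution of offence seriousness: 0.397·(0.266−0.156) + 0.603·(0.750−0.585) = +0.143.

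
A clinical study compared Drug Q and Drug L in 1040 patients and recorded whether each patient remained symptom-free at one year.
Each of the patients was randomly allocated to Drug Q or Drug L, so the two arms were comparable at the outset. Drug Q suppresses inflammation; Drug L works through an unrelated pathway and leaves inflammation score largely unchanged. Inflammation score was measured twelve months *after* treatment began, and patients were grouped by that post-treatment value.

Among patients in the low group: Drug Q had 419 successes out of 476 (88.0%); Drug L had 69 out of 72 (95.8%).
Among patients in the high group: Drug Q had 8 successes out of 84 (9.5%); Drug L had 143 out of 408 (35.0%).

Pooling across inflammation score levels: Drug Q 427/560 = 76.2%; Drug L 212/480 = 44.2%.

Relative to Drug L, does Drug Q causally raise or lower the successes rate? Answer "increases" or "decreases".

Inflammation score here is a post-treatment variable shaped by the drug; conditioning on it would introduce bias rather than remove it. The overall comparison is the causal one.
Pooled: Drug Q 76.2% vs Drug L 44.2%; Drug Q is higher overall.

increases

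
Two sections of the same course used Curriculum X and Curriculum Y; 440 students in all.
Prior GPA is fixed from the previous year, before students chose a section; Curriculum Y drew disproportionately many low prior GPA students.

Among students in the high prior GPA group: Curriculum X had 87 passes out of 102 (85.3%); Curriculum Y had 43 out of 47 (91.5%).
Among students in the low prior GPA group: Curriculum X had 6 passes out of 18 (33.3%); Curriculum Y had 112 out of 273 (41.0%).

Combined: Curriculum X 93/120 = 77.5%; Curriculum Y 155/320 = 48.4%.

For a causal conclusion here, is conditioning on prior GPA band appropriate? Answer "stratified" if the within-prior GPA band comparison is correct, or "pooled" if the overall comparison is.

stratified

Nothing the teaching method does changes prior GPA band; the imbalance is an allocation artefact. With prior GPA band also predicting the outcome, the pooled figure is confounded, and the within-stratum comparison is the causal one.
Within each level — high prior GPA: 85.3% vs 91.5%; low prior GPA: 33.3% vs 41.0% — Curriculum Y is higher every time.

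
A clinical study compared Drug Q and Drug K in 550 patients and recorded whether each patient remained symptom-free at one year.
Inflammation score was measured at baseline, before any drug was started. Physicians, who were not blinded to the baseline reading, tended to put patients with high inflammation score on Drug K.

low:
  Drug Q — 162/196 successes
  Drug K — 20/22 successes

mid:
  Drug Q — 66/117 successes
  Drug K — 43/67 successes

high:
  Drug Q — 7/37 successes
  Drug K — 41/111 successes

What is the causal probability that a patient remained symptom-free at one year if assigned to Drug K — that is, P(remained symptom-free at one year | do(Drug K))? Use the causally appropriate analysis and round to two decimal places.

Drug K is higher inside every inflammation score stratum but Drug Q is higher in aggregate. Whether to stratify depends on how inflammation score relates to the drug.
Inflammation score differs across drugs for reasons unrelated to any effect of the drug itself, and it separately predicts the outcome — a classic confounder. We must compare within inflammation score levels.
Standardising Drug K to the population inflammation score mix: 0.396·20/22 + 0.335·43/67 + 0.269·41/111 = 0.674.

0.67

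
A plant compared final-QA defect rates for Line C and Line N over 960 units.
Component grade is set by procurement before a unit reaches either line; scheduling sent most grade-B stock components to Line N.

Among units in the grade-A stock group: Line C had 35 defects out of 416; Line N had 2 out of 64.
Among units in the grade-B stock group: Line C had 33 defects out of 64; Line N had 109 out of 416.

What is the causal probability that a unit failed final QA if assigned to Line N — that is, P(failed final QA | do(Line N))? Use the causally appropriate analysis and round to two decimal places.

0.15

The imbalance in component grade arose from how units were allocated, not from anything the line did; and component grade independently affects the outcome. The pooled gap is confounded — condition on component grade.
Standardising Line N to the population component grade mix: 0.500·2/64 + 0.500·109/416 = 0.147.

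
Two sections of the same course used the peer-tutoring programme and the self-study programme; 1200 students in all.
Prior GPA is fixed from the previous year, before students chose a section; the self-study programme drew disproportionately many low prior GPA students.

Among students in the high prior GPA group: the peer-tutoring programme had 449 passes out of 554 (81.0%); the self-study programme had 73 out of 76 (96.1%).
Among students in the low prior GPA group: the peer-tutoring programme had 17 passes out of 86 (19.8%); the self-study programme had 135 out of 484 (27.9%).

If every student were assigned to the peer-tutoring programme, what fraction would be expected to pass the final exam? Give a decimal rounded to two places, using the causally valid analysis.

Prior GPA band satisfies the back-door criterion: it is not a descendant of the teaching method, and it blocks the spurious path from teaching method to outcome. Adjusting for it (i.e., using the within-prior GPA band rates) gives the causal effect.
Standardising the peer-tutoring programme to the population prior GPA band mix: 0.525·449/554 + 0.475·17/86 = 0.519.

0.52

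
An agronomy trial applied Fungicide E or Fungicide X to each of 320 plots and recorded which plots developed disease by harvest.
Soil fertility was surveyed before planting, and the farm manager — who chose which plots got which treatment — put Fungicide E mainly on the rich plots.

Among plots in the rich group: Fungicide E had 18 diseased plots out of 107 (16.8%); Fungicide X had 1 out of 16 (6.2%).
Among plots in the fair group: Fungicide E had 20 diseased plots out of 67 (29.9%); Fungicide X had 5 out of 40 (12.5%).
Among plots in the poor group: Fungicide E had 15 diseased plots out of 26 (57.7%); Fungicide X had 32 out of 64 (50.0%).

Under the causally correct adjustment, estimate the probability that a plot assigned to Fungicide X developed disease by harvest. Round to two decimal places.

0.21

Fungicide X is lower inside every soil fertility stratum but Fungicide E is lower in aggregate. Whether to stratify depends on how soil fertility relates to the fungicide.
The imbalance in soil fertility arose from how plots were allocated, not from anything the fungicide did; and soil fertility independently affects the outcome. The pooled gap is confounded — condition on soil fertility.
Standardising Fungicide X to the population soil fertility mix: 0.384·1/16 + 0.334·5/40 + 0.281·32/64 = 0.206.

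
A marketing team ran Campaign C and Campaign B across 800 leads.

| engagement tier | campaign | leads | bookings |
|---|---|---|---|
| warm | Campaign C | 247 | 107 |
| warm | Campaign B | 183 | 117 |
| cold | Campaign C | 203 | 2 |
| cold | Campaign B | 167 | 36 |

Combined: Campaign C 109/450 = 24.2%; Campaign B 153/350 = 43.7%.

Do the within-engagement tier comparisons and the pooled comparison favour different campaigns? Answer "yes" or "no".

Within each engagement tier level (warm 43.3% vs 63.9%; cold 1.0% vs 21.6%), Campaign B has the higher rate every time. Pooled: 24.2% vs 43.7% — Campaign B has the higher rate overall. They agree.

no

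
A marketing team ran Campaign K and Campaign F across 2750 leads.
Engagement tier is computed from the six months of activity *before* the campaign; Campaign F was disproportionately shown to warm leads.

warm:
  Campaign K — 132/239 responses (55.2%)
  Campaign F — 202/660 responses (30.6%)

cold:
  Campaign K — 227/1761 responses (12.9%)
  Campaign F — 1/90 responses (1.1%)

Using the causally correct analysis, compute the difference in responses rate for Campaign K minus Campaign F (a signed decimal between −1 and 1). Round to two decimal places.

+0.16

Engagement tier satisfies the back-door criterion: it is not a descendant of the campaign, and it blocks the spurious path from campaign to outcome. Adjusting for it (i.e., using the within-engagement tier rates) gives the causal effect.
Adjusting over the population distribution of engagement tier: 0.327·(0.552−0.306) + 0.673·(0.129−0.011) = +0.160.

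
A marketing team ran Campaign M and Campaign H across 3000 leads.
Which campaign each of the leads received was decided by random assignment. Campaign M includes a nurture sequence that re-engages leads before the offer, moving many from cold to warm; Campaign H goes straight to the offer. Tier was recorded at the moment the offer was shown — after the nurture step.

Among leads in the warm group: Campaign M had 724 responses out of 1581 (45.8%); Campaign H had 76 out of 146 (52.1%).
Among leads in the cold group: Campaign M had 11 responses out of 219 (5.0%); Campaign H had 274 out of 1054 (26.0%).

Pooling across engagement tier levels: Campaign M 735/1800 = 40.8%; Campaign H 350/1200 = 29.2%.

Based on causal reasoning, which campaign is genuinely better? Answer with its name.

Campaign M

Within every engagement tier level Campaign H has the higher rate, yet pooled Campaign M does — Simpson's reversal.
Engagement tier is downstream of the campaign. One should not condition on a consequence of treatment, so the overall rates are the right comparison.
Pooled: Campaign M 40.8% vs Campaign H 29.2%; Campaign M is higher overall.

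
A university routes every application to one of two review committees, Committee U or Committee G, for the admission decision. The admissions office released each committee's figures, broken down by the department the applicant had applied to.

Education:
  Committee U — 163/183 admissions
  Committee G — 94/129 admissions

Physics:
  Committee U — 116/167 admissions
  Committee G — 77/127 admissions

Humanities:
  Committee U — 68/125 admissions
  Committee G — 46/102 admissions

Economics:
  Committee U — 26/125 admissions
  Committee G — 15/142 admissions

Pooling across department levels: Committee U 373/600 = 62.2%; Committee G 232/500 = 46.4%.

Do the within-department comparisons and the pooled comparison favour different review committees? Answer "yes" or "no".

no

Within each department level (Education 89.1% vs 72.9%; Physics 69.5% vs 60.6%; Humanities 54.4% vs 45.1%; Economics 20.8% vs 10.6%), Committee U has the higher rate every time. Pooled: 62.2% vs 46.4% — Committee U has the higher rate overall. They agree.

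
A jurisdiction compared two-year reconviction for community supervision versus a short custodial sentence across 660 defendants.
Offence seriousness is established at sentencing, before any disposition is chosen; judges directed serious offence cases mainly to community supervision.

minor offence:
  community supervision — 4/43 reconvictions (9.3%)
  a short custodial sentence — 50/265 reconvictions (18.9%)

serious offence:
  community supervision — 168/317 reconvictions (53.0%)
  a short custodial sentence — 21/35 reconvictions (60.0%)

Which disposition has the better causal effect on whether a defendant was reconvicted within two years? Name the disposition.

community supervision

Offence seriousness is set before the disposition has any effect — it is not caused by the disposition — and it independently drives the outcome. That makes it a confounder, so the causal comparison is within offence seriousness levels.
Within each level — minor offence: 9.3% vs 18.9%; serious offence: 53.0% vs 60.0% — community supervision is lower every time.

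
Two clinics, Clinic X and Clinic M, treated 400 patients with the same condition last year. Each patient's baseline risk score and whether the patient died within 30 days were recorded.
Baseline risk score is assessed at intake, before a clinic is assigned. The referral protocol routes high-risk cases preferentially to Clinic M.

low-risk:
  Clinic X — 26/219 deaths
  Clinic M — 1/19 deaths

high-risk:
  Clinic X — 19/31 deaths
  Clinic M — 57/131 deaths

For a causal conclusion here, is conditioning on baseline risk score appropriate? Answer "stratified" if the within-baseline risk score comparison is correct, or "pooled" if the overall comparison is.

Since baseline risk score is a pre-existing factor (not a product of the clinic) and it affects the outcome on its own, it is a confounder. The stratified rates, not the pooled rate, identify the causal effect.
Within each level — low-risk: 11.9% vs 5.3%; high-risk: 61.3% vs 43.5% — Clinic M is lower every time.

stratified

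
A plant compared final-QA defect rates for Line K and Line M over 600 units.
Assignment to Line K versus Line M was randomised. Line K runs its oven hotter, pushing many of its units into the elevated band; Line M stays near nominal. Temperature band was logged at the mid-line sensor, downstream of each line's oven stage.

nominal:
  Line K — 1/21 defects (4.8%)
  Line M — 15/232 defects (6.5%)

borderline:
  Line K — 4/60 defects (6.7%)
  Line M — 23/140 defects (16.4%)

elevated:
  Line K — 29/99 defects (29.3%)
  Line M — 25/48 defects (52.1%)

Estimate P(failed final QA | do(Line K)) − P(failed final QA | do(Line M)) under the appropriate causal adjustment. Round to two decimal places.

Stratifying would compare lines among units the lines themselves sorted into in-process temperature band groups — a form of selection on an intermediate. The unconditioned pooled rates give the total causal effect.
The causal difference is the pooled difference: 0.189 − 0.150 = +0.039.

+0.04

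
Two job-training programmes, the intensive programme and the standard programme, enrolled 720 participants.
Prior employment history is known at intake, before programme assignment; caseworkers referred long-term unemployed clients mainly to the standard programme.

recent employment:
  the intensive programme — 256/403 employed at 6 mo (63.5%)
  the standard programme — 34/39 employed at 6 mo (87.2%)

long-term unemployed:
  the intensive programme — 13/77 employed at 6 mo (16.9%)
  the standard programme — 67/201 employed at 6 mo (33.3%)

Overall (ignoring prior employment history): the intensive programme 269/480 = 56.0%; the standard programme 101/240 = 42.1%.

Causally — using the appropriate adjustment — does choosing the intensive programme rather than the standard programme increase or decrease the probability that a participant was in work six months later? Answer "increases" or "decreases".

decreases

Within every prior employment history level the standard programme has the higher rate, yet pooled the intensive programme does — Simpson's reversal.
Prior employment history differs across programmes for reasons unrelated to any effect of the programme itself, and it separately predicts the outcome — a classic confounder. We must compare within prior employment history levels.
Within each level — recent employment: 63.5% vs 87.2%; long-term unemployed: 16.9% vs 33.3% — the standard programme is higher every time.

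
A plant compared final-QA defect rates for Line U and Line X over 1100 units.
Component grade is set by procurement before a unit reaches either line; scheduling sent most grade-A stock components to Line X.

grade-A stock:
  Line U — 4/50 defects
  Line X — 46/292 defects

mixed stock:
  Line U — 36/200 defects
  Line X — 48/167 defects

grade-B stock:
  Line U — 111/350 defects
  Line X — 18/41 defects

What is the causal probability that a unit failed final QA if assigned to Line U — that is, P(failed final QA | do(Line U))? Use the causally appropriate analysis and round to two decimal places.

The component grade-specific comparison favours Line U throughout, but the pooled figures favour Line X. The question is whether to condition on component grade.
The imbalance in component grade arose from how units were allocated, not from anything the line did; and component grade independently affects the outcome. The pooled gap is confounded — condition on component grade.
Standardising Line U to the population component grade mix: 0.311·4/50 + 0.334·36/200 + 0.355·111/350 = 0.198.

0.20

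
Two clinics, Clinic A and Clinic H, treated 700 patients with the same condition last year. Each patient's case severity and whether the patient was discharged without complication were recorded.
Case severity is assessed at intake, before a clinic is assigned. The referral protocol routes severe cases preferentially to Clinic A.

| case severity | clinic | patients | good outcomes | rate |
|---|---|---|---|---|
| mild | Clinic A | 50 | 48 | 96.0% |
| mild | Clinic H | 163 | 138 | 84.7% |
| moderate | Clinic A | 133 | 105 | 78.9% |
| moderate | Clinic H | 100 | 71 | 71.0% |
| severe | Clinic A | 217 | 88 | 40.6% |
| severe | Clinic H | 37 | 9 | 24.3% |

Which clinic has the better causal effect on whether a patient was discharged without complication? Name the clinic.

Clinic A

Case severity satisfies the back-door criterion: it is not a descendant of the clinic, and it blocks the spurious path from clinic to outcome. Adjusting for it (i.e., using the within-case severity rates) gives the causal effect.
Within each level — mild: 96.0% vs 84.7%; moderate: 78.9% vs 71.0%; severe: 40.6% vs 24.3% — Clinic A is higher every time.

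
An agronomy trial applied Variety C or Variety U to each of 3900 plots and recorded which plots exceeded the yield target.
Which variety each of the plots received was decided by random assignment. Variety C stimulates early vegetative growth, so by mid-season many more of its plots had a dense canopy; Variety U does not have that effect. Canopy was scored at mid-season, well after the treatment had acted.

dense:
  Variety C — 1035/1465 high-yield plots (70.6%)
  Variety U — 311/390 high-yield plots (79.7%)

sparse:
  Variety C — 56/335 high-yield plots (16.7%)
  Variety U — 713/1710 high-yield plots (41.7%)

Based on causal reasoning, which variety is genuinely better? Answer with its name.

Variety U is higher inside every mid-season canopy stratum but Variety C is higher in aggregate. Whether to stratify depends on how mid-season canopy relates to the variety.
Mid-season canopy lies on the pathway variety → mid-season canopy → outcome, so adjusting for it blocks the indirect effect. For the total causal effect of variety, use the unadjusted pooled rates.
Pooled: Variety C 60.6% vs Variety U 48.8%; Variety C is higher overall.

Variety C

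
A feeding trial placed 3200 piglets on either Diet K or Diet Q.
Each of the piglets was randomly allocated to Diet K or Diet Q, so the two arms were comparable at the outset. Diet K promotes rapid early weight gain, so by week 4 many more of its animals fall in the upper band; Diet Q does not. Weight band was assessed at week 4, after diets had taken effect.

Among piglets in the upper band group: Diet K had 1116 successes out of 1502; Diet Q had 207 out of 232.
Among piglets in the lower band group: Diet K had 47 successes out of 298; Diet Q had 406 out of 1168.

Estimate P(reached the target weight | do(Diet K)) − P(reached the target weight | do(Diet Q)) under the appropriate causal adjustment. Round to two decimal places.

+0.21

Stratifying would compare diets among piglets the diets themselves sorted into week-4 weight band groups — a form of selection on an intermediate. The unconditioned pooled rates give the total causal effect.
The causal difference is the pooled difference: 0.646 − 0.438 = +0.208.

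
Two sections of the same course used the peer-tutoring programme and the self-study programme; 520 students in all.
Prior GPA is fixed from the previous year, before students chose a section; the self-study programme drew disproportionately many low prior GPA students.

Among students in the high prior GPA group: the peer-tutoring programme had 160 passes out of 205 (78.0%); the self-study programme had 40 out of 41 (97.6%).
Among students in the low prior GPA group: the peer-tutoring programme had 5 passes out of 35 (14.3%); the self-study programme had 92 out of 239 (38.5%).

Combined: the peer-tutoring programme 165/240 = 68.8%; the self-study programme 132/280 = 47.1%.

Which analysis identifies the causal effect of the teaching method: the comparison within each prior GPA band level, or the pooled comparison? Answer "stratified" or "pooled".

Nothing the teaching method does changes prior GPA band; the imbalance is an allocation artefact. With prior GPA band also predicting the outcome, the pooled figure is confounded, and the within-stratum comparison is the causal one.
Within each level — high prior GPA: 78.0% vs 97.6%; low prior GPA: 14.3% vs 38.5% — the self-study programme is higher every time.

stratified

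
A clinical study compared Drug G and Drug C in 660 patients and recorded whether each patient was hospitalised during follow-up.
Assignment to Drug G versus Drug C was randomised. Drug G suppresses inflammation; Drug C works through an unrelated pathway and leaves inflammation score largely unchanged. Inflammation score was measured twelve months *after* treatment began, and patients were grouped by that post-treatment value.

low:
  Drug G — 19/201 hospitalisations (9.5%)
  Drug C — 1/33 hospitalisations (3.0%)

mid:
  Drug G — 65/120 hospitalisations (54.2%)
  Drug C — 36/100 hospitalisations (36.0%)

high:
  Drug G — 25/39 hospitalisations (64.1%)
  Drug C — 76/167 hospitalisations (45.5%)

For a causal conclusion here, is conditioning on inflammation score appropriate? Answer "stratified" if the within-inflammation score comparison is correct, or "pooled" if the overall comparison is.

pooled

The inflammation score-specific comparison favours Drug C throughout, but the pooled figures favour Drug G. The question is whether to condition on inflammation score.
Because the drug influences inflammation score, inflammation score is a post-treatment mediator, not a confounder. Stratifying on it would bias the estimate; the causal effect is the crude pooled difference.
Pooled: Drug G 30.3% vs Drug C 37.7%; Drug G is lower overall.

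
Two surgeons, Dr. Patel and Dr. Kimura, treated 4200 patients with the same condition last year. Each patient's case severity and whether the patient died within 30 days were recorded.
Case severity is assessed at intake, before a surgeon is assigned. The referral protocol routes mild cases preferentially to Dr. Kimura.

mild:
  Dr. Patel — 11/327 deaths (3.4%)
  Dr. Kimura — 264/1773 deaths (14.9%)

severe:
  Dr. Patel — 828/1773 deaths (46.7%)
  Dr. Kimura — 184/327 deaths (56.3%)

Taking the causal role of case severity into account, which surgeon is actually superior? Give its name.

Dr. Patel

The stratified and pooled comparisons disagree (Dr. Patel wins within each case severity; Dr. Kimura wins overall), so the answer turns on the causal role of case severity.
Here case severity is a common cause — it drives both which surgeon a case falls under and the outcome. The crude comparison mixes populations; the stratum-specific rates are the causally relevant ones.
Within each level — mild: 3.4% vs 14.9%; severe: 46.7% vs 56.3% — Dr. Patel is lower every time.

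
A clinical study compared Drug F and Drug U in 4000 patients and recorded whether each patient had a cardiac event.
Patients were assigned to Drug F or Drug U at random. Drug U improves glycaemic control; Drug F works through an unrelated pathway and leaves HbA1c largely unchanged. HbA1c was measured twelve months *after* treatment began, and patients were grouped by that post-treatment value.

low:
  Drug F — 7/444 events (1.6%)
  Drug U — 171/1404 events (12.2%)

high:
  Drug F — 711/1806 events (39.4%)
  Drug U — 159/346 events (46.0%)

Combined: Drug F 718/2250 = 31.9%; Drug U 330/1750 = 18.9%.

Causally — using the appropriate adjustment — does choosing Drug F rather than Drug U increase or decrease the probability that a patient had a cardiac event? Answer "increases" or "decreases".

Drug F is lower inside every HbA1c stratum but Drug U is lower in aggregate. Whether to stratify depends on how HbA1c relates to the drug.
Stratifying would compare drugs among patients the drugs themselves sorted into HbA1c groups — a form of selection on an intermediate. The unconditioned pooled rates give the total causal effect.
Pooled: Drug F 31.9% vs Drug U 18.9%; Drug U is lower overall.

increases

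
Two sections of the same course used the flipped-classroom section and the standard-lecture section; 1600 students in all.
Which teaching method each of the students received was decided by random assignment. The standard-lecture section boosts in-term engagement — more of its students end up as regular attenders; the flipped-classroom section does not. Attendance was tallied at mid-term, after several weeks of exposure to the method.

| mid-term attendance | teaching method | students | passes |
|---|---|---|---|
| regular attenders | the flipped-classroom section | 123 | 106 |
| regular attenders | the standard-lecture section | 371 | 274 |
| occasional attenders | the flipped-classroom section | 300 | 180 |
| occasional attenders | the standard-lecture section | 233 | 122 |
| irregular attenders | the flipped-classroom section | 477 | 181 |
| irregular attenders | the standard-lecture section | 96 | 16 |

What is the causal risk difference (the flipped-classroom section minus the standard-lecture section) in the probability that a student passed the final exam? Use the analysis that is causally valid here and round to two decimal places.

the flipped-classroom section is higher inside every mid-term attendance stratum but the standard-lecture section is higher in aggregate. Whether to stratify depends on how mid-term attendance relates to the teaching method.
Stratifying would compare teaching methods among students the teaching methods themselves sorted into mid-term attendance groups — a form of selection on an intermediate. The unconditioned pooled rates give the total causal effect.
The causal difference is the pooled difference: 0.519 − 0.589 = -0.070.

-0.07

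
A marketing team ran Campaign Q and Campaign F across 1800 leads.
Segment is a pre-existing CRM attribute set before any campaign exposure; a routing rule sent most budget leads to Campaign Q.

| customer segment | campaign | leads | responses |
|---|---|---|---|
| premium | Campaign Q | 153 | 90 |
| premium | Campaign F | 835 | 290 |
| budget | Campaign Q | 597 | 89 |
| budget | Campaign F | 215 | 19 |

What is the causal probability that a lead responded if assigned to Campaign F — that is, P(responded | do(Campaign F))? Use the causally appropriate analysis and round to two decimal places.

Customer segment is set before the campaign has any effect — it is not caused by the campaign — and it independently drives the outcome. That makes it a confounder, so the causal comparison is within customer segment levels.
Standardising Campaign F to the population customer segment mix: 0.549·290/835 + 0.451·19/215 = 0.230.

0.23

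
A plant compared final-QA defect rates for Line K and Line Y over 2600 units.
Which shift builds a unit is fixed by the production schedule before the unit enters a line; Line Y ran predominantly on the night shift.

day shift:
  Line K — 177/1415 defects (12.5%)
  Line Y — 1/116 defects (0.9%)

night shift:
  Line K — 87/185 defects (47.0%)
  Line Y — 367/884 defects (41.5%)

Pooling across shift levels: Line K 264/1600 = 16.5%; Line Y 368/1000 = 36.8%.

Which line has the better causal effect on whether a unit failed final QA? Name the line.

The shift-specific comparison favours Line Y throughout, but the pooled figures favour Line K. The question is whether to condition on shift.
Shift differs across lines for reasons unrelated to any effect of the line itself, and it separately predicts the outcome — a classic confounder. We must compare within shift levels.
Within each level — day shift: 12.5% vs 0.9%; night shift: 47.0% vs 41.5% — Line Y is lower every time.

Line Y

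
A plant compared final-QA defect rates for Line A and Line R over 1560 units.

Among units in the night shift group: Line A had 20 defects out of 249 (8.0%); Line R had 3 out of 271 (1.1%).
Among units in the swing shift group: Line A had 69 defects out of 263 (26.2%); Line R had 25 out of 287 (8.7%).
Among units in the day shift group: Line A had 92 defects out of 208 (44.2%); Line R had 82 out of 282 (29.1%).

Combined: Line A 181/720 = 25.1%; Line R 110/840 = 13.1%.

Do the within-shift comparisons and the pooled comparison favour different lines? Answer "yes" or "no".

Within each shift level (night shift 8.0% vs 1.1%; swing shift 26.2% vs 8.7%; day shift 44.2% vs 29.1%), Line R has the lower rate every time. Pooled: 25.1% vs 13.1% — Line R has the lower rate overall. They agree.

no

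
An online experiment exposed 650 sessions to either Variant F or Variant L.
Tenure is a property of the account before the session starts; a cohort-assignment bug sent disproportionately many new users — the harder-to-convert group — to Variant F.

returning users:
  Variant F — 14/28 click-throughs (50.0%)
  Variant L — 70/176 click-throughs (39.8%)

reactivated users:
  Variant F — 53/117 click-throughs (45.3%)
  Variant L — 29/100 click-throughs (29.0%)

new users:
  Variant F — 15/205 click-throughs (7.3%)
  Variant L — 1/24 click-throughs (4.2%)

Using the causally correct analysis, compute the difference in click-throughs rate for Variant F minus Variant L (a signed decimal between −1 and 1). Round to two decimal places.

Variant F is higher inside every user tenure stratum but Variant L is higher in aggregate. Whether to stratify depends on how user tenure relates to the variant.
Nothing the variant does changes user tenure; the imbalance is an allocation artefact. With user tenure also predicting the outcome, the pooled figure is confounded, and the within-stratum comparison is the causal one.
Adjusting over the population distribution of user tenure: 0.314·(0.500−0.398) + 0.334·(0.453−0.290) + 0.352·(0.073−0.042) = +0.098.

+0.10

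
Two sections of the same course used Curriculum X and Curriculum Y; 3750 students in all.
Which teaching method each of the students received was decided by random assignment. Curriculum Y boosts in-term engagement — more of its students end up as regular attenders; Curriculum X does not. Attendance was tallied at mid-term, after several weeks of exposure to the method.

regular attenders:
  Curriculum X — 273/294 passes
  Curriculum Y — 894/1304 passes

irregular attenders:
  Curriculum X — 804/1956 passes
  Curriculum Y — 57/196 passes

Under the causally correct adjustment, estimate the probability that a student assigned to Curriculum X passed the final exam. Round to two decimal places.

Mid-term attendance here is a post-treatment variable shaped by the teaching method; conditioning on it would introduce bias rather than remove it. The overall comparison is the causal one.
So P(outcome | do(Curriculum X)) is just the pooled rate for Curriculum X: 1077/2250 = 0.479.

0.48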